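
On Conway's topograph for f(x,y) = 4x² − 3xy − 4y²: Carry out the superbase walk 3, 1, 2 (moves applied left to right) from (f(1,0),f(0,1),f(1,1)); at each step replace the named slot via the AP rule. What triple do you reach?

start (4,-4,-3) = (f(1,0),f(0,1),f(1,1))
replace slot 3: 2·(4+(-4)) − (-3) = 3 → (4,-4,3)
replace slot 1: 2·((-4)+3) − 4 = -6 → (-6,-4,3)
replace slot 2: 2·((-6)+3) − (-4) = -2 → (-6,-2,3)

-6,-2,3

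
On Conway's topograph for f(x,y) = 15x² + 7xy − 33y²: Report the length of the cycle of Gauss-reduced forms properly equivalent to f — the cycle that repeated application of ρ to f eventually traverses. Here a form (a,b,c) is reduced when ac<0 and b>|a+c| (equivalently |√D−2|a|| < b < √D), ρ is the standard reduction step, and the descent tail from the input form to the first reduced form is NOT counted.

D = 2029, ⌊√D⌋ = 45
descent: ρ → (-33,-7,15)
descent: ρ → (15,37,-11)  [lands on river]
river: ρ → (-11,29,27)
river: ρ → (27,25,-13)
river: ρ → (-13,27,25)
river: ρ → (25,23,-15)
river: ρ → (-15,37,11)
river: ρ → (11,29,-27)
river: ρ → (-27,25,13)
river: ρ → (13,27,-25)
river: ρ → (-25,23,15)
ρ-cycle length = 10 (tail of 2 descent steps not counted)

10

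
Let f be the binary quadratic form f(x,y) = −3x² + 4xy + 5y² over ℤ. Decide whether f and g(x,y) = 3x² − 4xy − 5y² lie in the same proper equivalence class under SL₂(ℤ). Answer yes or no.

D₁ = 76, D₂ = 76
river cycle of f (length 6): (5, 6, -2), (-2, 6, 5), (5, 4, -3), (-3, 8, 1), (1, 8, -3), (-3, 4, 5)
river cycle of g (length 6): (-5, 4, 3), (3, 8, -1), (-1, 8, 3), (3, 4, -5), (-5, 6, 2), (2, 6, -5)
cycles differ ⇒ inequivalent

no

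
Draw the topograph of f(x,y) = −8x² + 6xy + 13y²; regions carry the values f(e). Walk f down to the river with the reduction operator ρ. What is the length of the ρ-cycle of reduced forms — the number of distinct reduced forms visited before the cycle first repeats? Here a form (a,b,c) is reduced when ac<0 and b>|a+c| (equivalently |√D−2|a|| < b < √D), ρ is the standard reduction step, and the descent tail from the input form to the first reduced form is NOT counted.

D = 452, ⌊√D⌋ = 21
river: ρ → (13,20,-1)
river: ρ → (-1,20,13)
river: ρ → (13,6,-8)
river: ρ → (-8,10,11)
river: ρ → (11,12,-7)
river: ρ → (-7,16,7)
river: ρ → (7,12,-11)
river: ρ → (-11,10,8)
river: ρ → (8,6,-13)
river: ρ → (-13,20,1)
river: ρ → (1,20,-13)
river: ρ → (-13,6,8)
river: ρ → (8,10,-11)
river: ρ → (-11,12,7)
river: ρ → (7,16,-7)
river: ρ → (-7,12,11)
river: ρ → (11,10,-8)
river: ρ → (-8,6,13)
ρ-cycle length = 18 (tail of 0 descent steps not counted)

18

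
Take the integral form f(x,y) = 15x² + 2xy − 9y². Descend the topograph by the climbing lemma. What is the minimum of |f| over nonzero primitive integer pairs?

descent: ρ → (-9,16,8)  [lands on river]
river: ρ → (8,16,-9)
river: ρ → (-9,20,4)
river: ρ → (4,20,-9)
closes: descent 1, river 4
min |a| on river = 4

4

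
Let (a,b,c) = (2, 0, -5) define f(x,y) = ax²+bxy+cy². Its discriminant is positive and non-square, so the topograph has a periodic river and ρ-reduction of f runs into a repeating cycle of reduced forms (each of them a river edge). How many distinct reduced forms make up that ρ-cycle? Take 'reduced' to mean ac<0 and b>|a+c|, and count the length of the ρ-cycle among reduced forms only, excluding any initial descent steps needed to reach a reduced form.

D = 40, ⌊√D⌋ = 6
descent: ρ → (-5,0,2)
descent: ρ → (2,4,-3)  [lands on river]
river: ρ → (-3,2,3)
river: ρ → (3,4,-2)
river: ρ → (-2,4,3)
river: ρ → (3,2,-3)
river: ρ → (-3,4,2)
ρ-cycle length = 6 (tail of 2 descent steps not counted)

6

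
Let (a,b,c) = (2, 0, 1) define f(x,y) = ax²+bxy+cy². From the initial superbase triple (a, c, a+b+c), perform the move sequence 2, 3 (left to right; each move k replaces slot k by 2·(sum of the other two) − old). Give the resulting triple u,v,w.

start (2,1,3) = (f(1,0),f(0,1),f(1,1))
replace slot 2: 2·(2+3) − 1 = 9 → (2,9,3)
replace slot 3: 2·(2+9) − 3 = 19 → (2,9,19)

2,9,19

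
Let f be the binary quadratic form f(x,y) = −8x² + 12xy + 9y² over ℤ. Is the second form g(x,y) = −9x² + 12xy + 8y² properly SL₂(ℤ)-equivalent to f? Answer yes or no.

D₁ = 432, D₂ = 432
river cycle of f (length 8): (9, 6, -11), (-11, 16, 4), (4, 16, -11), (-11, 6, 9), (9, 12, -8), (-8, 20, 1), (1, 20, -8), (-8, 12, 9)
river cycle of g (length 8): (8, 20, -1), (-1, 20, 8), (8, 12, -9), (-9, 6, 11), (11, 16, -4), (-4, 16, 11), (11, 6, -9), (-9, 12, 8)
cycles differ ⇒ inequivalent

no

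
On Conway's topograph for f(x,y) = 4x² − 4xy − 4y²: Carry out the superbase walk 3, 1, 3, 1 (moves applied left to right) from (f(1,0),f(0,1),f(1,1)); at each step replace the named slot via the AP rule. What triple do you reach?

start (4,-4,-4) = (f(1,0),f(0,1),f(1,1))
replace slot 3: 2·(4+(-4)) − (-4) = 4 → (4,-4,4)
replace slot 1: 2·((-4)+4) − 4 = -4 → (-4,-4,4)
replace slot 3: 2·((-4)+(-4)) − 4 = -20 → (-4,-4,-20)
replace slot 1: 2·((-4)+(-20)) − (-4) = -44 → (-44,-4,-20)

-44,-4,-20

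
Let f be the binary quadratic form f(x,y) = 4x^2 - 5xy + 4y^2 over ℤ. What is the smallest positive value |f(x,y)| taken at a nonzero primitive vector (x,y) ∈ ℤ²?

translate: b→3 (≡-5 mod 8), so (4,-5,4)→(4,3,3)
flip: (4,3,3)→(3,-3,4)
translate: b→3 (≡-3 mod 6), so (3,-3,4)→(3,3,4)
reduced (well bottom): (3,3,4) with a≤c, −a<b≤a
well minimum = a = 3

3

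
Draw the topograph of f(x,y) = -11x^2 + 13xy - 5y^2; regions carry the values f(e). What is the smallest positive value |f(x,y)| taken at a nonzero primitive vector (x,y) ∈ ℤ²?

translate: b→9 (≡-13 mod 22), so (11,-13,5)→(11,9,3)
flip: (11,9,3)→(3,-9,11)
translate: b→3 (≡-9 mod 6), so (3,-9,11)→(3,3,5)
reduced (well bottom): (3,3,5) with a≤c, −a<b≤a
well minimum |f| = |-3| = 3 (negative-definite)

3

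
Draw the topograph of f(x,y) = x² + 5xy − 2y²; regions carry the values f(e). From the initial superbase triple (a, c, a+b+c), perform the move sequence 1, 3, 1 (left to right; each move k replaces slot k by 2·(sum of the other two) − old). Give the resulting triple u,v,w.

start (1,-2,4) = (f(1,0),f(0,1),f(1,1))
replace slot 1: 2·((-2)+4) − 1 = 3 → (3,-2,4)
replace slot 3: 2·(3+(-2)) − 4 = -2 → (3,-2,-2)
replace slot 1: 2·((-2)+(-2)) − 3 = -11 → (-11,-2,-2)

-11,-2,-2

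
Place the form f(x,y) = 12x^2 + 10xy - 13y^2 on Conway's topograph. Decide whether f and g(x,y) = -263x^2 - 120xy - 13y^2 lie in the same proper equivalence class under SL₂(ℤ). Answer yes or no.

D₁ = 724, D₂ = 724
river cycle of f (length 42): (-13, 16, 9), (9, 20, -9), (-9, 16, 13), (13, 10, -12), (-12, 14, 11), (11, 8, -15), (-15, 22, 4), (4, 26, -3), (-3, 22, 20), (20, 18, -5), … (32 more)
river cycle of g (length 42): (-13, 16, 9), (9, 20, -9), (-9, 16, 13), (13, 10, -12), (-12, 14, 11), (11, 8, -15), (-15, 22, 4), (4, 26, -3), (-3, 22, 20), (20, 18, -5), … (32 more)
cycles coincide ⇒ equivalent

yes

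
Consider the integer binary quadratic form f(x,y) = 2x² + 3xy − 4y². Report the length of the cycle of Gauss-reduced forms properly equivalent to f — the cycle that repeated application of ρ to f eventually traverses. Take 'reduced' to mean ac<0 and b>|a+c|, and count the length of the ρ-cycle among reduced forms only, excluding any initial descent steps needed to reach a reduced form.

D = 41, ⌊√D⌋ = 6
river: ρ → (-4,5,1)
river: ρ → (1,5,-4)
river: ρ → (-4,3,2)
river: ρ → (2,5,-2)
river: ρ → (-2,3,4)
river: ρ → (4,5,-1)
river: ρ → (-1,5,4)
river: ρ → (4,3,-2)
river: ρ → (-2,5,2)
river: ρ → (2,3,-4)
ρ-cycle length = 10 (tail of 0 descent steps not counted)

10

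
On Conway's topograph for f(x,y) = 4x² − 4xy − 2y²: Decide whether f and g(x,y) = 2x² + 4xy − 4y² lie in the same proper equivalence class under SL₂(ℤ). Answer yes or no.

D₁ = 48, D₂ = 48
river cycle of f (length 2): (-2, 4, 4), (4, 4, -2)
river cycle of g (length 2): (-4, 4, 2), (2, 4, -4)
cycles differ ⇒ inequivalent

no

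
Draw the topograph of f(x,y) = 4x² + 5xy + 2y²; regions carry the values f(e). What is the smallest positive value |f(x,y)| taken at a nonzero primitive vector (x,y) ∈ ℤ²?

translate: b→-3 (≡5 mod 8), so (4,5,2)→(4,-3,1)
flip: (4,-3,1)→(1,3,4)
translate: b→1 (≡3 mod 2), so (1,3,4)→(1,1,2)
reduced (well bottom): (1,1,2) with a≤c, −a<b≤a
well minimum = a = 1

1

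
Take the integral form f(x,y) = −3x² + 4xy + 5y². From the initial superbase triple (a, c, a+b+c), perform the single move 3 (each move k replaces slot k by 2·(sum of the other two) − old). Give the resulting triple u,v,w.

start (-3,5,6) = (f(1,0),f(0,1),f(1,1))
replace slot 3: 2·((-3)+5) − 6 = -2 → (-3,5,-2)

-3,5,-2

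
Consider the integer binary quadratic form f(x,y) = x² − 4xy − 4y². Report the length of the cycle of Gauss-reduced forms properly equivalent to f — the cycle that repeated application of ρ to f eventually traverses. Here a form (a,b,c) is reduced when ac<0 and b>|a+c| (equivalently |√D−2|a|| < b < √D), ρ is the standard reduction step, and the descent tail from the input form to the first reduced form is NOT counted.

D = 32, ⌊√D⌋ = 5
descent: ρ → (-4,4,1)  [lands on river]
river: ρ → (1,4,-4)
ρ-cycle length = 2 (tail of 1 descent step not counted)

2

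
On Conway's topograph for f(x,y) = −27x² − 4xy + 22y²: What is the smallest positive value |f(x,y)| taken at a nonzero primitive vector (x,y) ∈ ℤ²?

descent: ρ → (22,48,-1)  [lands on river]
river: ρ → (-1,48,22)
river: ρ → (22,40,-9)
river: ρ → (-9,32,38)
river: ρ → (38,44,-3)
river: ρ → (-3,46,23)
river: ρ → (23,46,-3)
river: ρ → (-3,44,38)
river: ρ → (38,32,-9)
river: ρ → (-9,40,22)
closes: descent 1, river 10
min |a| on river = 1

1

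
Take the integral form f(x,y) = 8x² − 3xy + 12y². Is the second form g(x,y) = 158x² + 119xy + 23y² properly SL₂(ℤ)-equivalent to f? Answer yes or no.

D₁ = -375, D₂ = -375
f: reduced (well bottom): (8,-3,12) with a≤c, −a<b≤a
g: flip: (158,119,23)→(23,-119,158)
g: translate: b→19 (≡-119 mod 46), so (23,-119,158)→(23,19,8)
g: flip: (23,19,8)→(8,-19,23)
g: translate: b→-3 (≡-19 mod 16), so (8,-19,23)→(8,-3,12)
g: reduced (well bottom): (8,-3,12) with a≤c, −a<b≤a
reduced forms (8, -3, 12) vs (8, -3, 12) ⇒ equivalent

yes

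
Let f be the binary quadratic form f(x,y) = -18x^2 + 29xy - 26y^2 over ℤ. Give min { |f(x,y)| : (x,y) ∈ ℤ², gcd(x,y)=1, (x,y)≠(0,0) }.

translate: b→7 (≡-29 mod 36), so (18,-29,26)→(18,7,15)
flip: (18,7,15)→(15,-7,18)
reduced (well bottom): (15,-7,18) with a≤c, −a<b≤a
well minimum |f| = |-15| = 15 (negative-definite)

15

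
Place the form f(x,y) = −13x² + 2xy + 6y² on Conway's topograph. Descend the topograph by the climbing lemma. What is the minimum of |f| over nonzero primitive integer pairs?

descent: ρ → (6,10,-9)  [lands on river]
river: ρ → (-9,8,7)
river: ρ → (7,6,-10)
river: ρ → (-10,14,3)
river: ρ → (3,16,-5)
river: ρ → (-5,14,6)
closes: descent 1, river 6
min |a| on river = 3

3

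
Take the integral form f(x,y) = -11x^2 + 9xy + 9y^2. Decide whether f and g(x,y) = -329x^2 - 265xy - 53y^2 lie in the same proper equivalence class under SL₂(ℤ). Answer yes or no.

D₁ = 477, D₂ = 477
river cycle of f (length 8): (9, 9, -11), (-11, 13, 7), (7, 15, -9), (-9, 21, 1), (1, 21, -9), (-9, 15, 7), (7, 13, -11), (-11, 9, 9)
river cycle of g (length 8): (-11, 13, 7), (7, 15, -9), (-9, 21, 1), (1, 21, -9), (-9, 15, 7), (7, 13, -11), (-11, 9, 9), (9, 9, -11)
cycles coincide ⇒ equivalent

yes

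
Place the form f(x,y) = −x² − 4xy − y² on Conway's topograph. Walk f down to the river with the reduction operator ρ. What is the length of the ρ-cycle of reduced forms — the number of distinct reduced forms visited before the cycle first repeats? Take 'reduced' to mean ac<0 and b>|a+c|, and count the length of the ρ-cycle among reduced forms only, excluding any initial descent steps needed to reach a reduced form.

D = 12, ⌊√D⌋ = 3
descent: ρ → (-1,2,2)  [lands on river]
river: ρ → (2,2,-1)
ρ-cycle length = 2 (tail of 1 descent step not counted)

2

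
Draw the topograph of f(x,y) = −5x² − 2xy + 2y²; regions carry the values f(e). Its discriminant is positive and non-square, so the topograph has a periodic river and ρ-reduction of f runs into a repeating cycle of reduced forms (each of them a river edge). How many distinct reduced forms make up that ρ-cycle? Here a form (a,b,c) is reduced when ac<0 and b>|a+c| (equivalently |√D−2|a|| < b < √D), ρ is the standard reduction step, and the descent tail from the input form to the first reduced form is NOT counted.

D = 44, ⌊√D⌋ = 6
descent: ρ → (2,6,-1)  [lands on river]
river: ρ → (-1,6,2)
ρ-cycle length = 2 (tail of 1 descent step not counted)

2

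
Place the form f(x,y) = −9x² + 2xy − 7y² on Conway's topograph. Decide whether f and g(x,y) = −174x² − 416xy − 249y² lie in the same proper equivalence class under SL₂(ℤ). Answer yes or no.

D₁ = -248, D₂ = -248
f is negative-definite; reduce −f:
−f: flip: (9,-2,7)→(7,2,9)
−f: reduced (well bottom): (7,2,9) with a≤c, −a<b≤a
flip sign back: reduced form of f is (-7,-2,-9)
g is negative-definite; reduce −g:
−g: translate: b→68 (≡416 mod 348), so (174,416,249)→(174,68,7)
−g: flip: (174,68,7)→(7,-68,174)
−g: translate: b→2 (≡-68 mod 14), so (7,-68,174)→(7,2,9)
−g: reduced (well bottom): (7,2,9) with a≤c, −a<b≤a
flip sign back: reduced form of g is (-7,-2,-9)
reduced forms (-7, -2, -9) vs (-7, -2, -9) ⇒ equivalent

yes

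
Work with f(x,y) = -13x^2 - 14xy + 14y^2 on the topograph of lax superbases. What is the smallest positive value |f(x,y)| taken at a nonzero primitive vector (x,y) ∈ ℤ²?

descent: ρ → (14,14,-13)  [lands on river]
river: ρ → (-13,12,15)
river: ρ → (15,18,-10)
river: ρ → (-10,22,11)
river: ρ → (11,22,-10)
river: ρ → (-10,18,15)
river: ρ → (15,12,-13)
river: ρ → (-13,14,14)
closes: descent 1, river 8
min |a| on river = 10

10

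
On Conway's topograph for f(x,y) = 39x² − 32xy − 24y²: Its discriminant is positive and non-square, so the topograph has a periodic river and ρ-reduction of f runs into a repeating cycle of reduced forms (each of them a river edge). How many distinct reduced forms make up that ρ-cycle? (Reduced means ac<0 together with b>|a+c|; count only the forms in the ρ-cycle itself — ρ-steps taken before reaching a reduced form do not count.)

D = 4768, ⌊√D⌋ = 69
descent: ρ → (-24,32,39)  [lands on river]
river: ρ → (39,46,-17)
river: ρ → (-17,56,24)
river: ρ → (24,40,-33)
river: ρ → (-33,26,31)
river: ρ → (31,36,-28)
river: ρ → (-28,20,39)
river: ρ → (39,58,-9)
river: ρ → (-9,68,4)
river: ρ → (4,68,-9)
river: ρ → (-9,58,39)
river: ρ → (39,20,-28)
river: ρ → (-28,36,31)
river: ρ → (31,26,-33)
river: ρ → (-33,40,24)
river: ρ → (24,56,-17)
river: ρ → (-17,46,39)
river: ρ → (39,32,-24)
river: ρ → (-24,64,7)
river: ρ → (7,62,-33)
river: ρ → (-33,4,36)
river: ρ → (36,68,-1)
river: ρ → (-1,68,36)
river: ρ → (36,4,-33)
river: ρ → (-33,62,7)
river: ρ → (7,64,-24)
ρ-cycle length = 26 (tail of 1 descent step not counted)

26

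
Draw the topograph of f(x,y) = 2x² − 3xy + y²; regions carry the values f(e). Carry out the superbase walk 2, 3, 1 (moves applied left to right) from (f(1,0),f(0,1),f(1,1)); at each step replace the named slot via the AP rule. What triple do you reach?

start (2,1,0) = (f(1,0),f(0,1),f(1,1))
replace slot 2: 2·(2+0) − 1 = 3 → (2,3,0)
replace slot 3: 2·(2+3) − 0 = 10 → (2,3,10)
replace slot 1: 2·(3+10) − 2 = 24 → (24,3,10)

24,3,10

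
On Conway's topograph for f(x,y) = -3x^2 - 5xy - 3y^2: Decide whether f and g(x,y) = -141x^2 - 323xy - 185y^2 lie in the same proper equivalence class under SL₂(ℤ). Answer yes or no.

D₁ = -11, D₂ = -11
f is negative-definite; reduce −f:
−f: translate: b→-1 (≡5 mod 6), so (3,5,3)→(3,-1,1)
−f: flip: (3,-1,1)→(1,1,3)
−f: reduced (well bottom): (1,1,3) with a≤c, −a<b≤a
flip sign back: reduced form of f is (-1,-1,-3)
g is negative-definite; reduce −g:
−g: translate: b→41 (≡323 mod 282), so (141,323,185)→(141,41,3)
−g: flip: (141,41,3)→(3,-41,141)
−g: translate: b→1 (≡-41 mod 6), so (3,-41,141)→(3,1,1)
−g: flip: (3,1,1)→(1,-1,3)
−g: translate: b→1 (≡-1 mod 2), so (1,-1,3)→(1,1,3)
−g: reduced (well bottom): (1,1,3) with a≤c, −a<b≤a
flip sign back: reduced form of g is (-1,-1,-3)
reduced forms (-1, -1, -3) vs (-1, -1, -3) ⇒ equivalent

yes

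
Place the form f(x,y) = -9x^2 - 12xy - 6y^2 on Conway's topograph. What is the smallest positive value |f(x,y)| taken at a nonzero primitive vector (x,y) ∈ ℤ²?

translate: b→-6 (≡12 mod 18), so (9,12,6)→(9,-6,3)
flip: (9,-6,3)→(3,6,9)
translate: b→0 (≡6 mod 6), so (3,6,9)→(3,0,6)
reduced (well bottom): (3,0,6) with a≤c, −a<b≤a
well minimum |f| = |-3| = 3 (negative-definite)

3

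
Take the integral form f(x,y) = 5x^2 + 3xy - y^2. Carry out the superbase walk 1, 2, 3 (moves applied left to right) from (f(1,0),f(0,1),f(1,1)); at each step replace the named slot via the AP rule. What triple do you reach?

start (5,-1,7) = (f(1,0),f(0,1),f(1,1))
replace slot 1: 2·((-1)+7) − 5 = 7 → (7,-1,7)
replace slot 2: 2·(7+7) − (-1) = 29 → (7,29,7)
replace slot 3: 2·(7+29) − 7 = 65 → (7,29,65)

7,29,65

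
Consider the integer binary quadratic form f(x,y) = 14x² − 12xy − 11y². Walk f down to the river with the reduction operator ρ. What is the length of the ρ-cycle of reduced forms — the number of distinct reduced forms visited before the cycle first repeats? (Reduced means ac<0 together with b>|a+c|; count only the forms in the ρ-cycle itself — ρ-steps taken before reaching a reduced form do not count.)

D = 760, ⌊√D⌋ = 27
descent: ρ → (-11,12,14)  [lands on river]
river: ρ → (14,16,-9)
river: ρ → (-9,20,10)
river: ρ → (10,20,-9)
river: ρ → (-9,16,14)
river: ρ → (14,12,-11)
river: ρ → (-11,10,15)
river: ρ → (15,20,-6)
river: ρ → (-6,16,21)
river: ρ → (21,26,-1)
river: ρ → (-1,26,21)
river: ρ → (21,16,-6)
river: ρ → (-6,20,15)
river: ρ → (15,10,-11)
ρ-cycle length = 14 (tail of 1 descent step not counted)

14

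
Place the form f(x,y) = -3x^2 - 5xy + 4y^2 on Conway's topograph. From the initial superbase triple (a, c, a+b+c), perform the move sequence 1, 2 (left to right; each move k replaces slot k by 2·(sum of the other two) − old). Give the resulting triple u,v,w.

start (-3,4,-4) = (f(1,0),f(0,1),f(1,1))
replace slot 1: 2·(4+(-4)) − (-3) = 3 → (3,4,-4)
replace slot 2: 2·(3+(-4)) − 4 = -6 → (3,-6,-4)

3,-6,-4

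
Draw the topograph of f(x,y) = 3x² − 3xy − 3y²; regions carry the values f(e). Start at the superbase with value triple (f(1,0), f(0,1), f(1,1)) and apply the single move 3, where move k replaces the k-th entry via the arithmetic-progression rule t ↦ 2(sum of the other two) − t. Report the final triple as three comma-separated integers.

start (3,-3,-3) = (f(1,0),f(0,1),f(1,1))
replace slot 3: 2·(3+(-3)) − (-3) = 3 → (3,-3,3)

3,-3,3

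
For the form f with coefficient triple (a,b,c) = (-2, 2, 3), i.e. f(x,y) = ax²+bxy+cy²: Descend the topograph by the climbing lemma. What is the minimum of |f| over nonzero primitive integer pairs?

river: ρ → (3,4,-1)
river: ρ → (-1,4,3)
river: ρ → (3,2,-2)
river: ρ → (-2,2,3)
closes: descent 0, river 4
min |a| on river = 1

1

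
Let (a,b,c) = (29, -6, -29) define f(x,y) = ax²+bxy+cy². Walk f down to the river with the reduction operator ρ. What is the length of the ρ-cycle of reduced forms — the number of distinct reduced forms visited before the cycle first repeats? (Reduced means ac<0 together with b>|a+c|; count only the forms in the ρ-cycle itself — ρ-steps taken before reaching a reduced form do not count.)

D = 3400, ⌊√D⌋ = 58
descent: ρ → (-29,6,29)  [lands on river]
river: ρ → (29,52,-6)
river: ρ → (-6,56,11)
river: ρ → (11,54,-11)
river: ρ → (-11,56,6)
river: ρ → (6,52,-29)
ρ-cycle length = 6 (tail of 1 descent step not counted)

6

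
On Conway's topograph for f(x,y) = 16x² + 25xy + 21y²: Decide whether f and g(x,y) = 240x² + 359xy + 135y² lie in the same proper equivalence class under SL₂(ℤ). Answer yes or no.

D₁ = -719, D₂ = -719
f: translate: b→-7 (≡25 mod 32), so (16,25,21)→(16,-7,12)
f: flip: (16,-7,12)→(12,7,16)
f: reduced (well bottom): (12,7,16) with a≤c, −a<b≤a
g: translate: b→-121 (≡359 mod 480), so (240,359,135)→(240,-121,16)
g: flip: (240,-121,16)→(16,121,240)
g: translate: b→-7 (≡121 mod 32), so (16,121,240)→(16,-7,12)
g: flip: (16,-7,12)→(12,7,16)
g: reduced (well bottom): (12,7,16) with a≤c, −a<b≤a
reduced forms (12, 7, 16) vs (12, 7, 16) ⇒ equivalent

yes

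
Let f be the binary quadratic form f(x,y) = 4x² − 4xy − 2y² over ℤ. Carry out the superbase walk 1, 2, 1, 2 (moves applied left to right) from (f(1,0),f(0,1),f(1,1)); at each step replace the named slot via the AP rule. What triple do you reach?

start (4,-2,-2) = (f(1,0),f(0,1),f(1,1))
replace slot 1: 2·((-2)+(-2)) − 4 = -12 → (-12,-2,-2)
replace slot 2: 2·((-12)+(-2)) − (-2) = -26 → (-12,-26,-2)
replace slot 1: 2·((-26)+(-2)) − (-12) = -44 → (-44,-26,-2)
replace slot 2: 2·((-44)+(-2)) − (-26) = -66 → (-44,-66,-2)

-44,-66,-2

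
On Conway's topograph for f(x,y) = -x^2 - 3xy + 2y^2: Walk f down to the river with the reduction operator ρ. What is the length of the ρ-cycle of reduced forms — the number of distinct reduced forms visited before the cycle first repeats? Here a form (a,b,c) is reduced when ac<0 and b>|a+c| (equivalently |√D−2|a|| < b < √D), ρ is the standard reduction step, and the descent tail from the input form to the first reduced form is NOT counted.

D = 17, ⌊√D⌋ = 4
descent: ρ → (2,3,-1)  [lands on river]
river: ρ → (-1,3,2)
river: ρ → (2,1,-2)
river: ρ → (-2,3,1)
river: ρ → (1,3,-2)
river: ρ → (-2,1,2)
ρ-cycle length = 6 (tail of 1 descent step not counted)

6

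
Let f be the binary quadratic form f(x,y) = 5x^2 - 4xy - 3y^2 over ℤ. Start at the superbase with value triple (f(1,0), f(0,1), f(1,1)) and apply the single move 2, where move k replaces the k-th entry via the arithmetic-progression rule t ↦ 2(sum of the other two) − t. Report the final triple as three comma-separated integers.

start (5,-3,-2) = (f(1,0),f(0,1),f(1,1))
replace slot 2: 2·(5+(-2)) − (-3) = 9 → (5,9,-2)

5,9,-2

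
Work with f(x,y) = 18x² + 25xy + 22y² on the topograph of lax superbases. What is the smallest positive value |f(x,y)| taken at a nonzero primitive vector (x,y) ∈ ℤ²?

translate: b→-11 (≡25 mod 36), so (18,25,22)→(18,-11,15)
flip: (18,-11,15)→(15,11,18)
reduced (well bottom): (15,11,18) with a≤c, −a<b≤a
well minimum = a = 15

15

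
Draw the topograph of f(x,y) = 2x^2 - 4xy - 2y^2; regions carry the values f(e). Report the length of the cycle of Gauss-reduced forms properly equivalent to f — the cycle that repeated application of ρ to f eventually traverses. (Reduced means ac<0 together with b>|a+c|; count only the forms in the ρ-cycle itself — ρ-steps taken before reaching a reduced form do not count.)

D = 32, ⌊√D⌋ = 5
descent: ρ → (-2,4,2)  [lands on river]
river: ρ → (2,4,-2)
ρ-cycle length = 2 (tail of 1 descent step not counted)

2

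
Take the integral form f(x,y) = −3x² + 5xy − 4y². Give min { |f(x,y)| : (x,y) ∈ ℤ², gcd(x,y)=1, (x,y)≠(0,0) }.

translate: b→1 (≡-5 mod 6), so (3,-5,4)→(3,1,2)
flip: (3,1,2)→(2,-1,3)
reduced (well bottom): (2,-1,3) with a≤c, −a<b≤a
well minimum |f| = |-2| = 2 (negative-definite)

2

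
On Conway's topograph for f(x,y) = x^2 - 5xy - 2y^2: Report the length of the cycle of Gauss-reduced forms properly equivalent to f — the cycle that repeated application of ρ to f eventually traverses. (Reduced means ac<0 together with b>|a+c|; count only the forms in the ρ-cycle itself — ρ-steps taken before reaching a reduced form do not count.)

D = 33, ⌊√D⌋ = 5
descent: ρ → (-2,5,1)  [lands on river]
river: ρ → (1,5,-2)
river: ρ → (-2,3,3)
river: ρ → (3,3,-2)
ρ-cycle length = 4 (tail of 1 descent step not counted)

4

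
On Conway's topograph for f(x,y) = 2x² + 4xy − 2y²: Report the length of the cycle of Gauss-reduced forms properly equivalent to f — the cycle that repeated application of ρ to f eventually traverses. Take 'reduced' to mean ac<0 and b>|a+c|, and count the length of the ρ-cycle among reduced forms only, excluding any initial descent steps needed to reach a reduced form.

D = 32, ⌊√D⌋ = 5
river: ρ → (-2,4,2)
river: ρ → (2,4,-2)
ρ-cycle length = 2 (tail of 0 descent steps not counted)

2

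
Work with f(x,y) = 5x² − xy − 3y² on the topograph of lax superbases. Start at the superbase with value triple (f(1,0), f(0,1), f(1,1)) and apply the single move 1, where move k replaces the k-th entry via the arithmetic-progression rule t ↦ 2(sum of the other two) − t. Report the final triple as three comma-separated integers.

start (5,-3,1) = (f(1,0),f(0,1),f(1,1))
replace slot 1: 2·((-3)+1) − 5 = -9 → (-9,-3,1)

-9,-3,1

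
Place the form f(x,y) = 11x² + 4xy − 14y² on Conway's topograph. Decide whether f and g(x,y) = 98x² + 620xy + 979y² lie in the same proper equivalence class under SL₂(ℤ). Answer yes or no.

D₁ = 632, D₂ = 632
river cycle of f (length 8): (-14, 24, 1), (1, 24, -14), (-14, 4, 11), (11, 18, -7), (-7, 24, 2), (2, 24, -7), (-7, 18, 11), (11, 4, -14)
river cycle of g (length 8): (1, 24, -14), (-14, 4, 11), (11, 18, -7), (-7, 24, 2), (2, 24, -7), (-7, 18, 11), (11, 4, -14), (-14, 24, 1)
cycles coincide ⇒ equivalent

yes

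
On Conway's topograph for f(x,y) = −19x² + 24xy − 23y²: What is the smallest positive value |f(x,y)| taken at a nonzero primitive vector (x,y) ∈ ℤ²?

translate: b→14 (≡-24 mod 38), so (19,-24,23)→(19,14,18)
flip: (19,14,18)→(18,-14,19)
reduced (well bottom): (18,-14,19) with a≤c, −a<b≤a
well minimum |f| = |-18| = 18 (negative-definite)

18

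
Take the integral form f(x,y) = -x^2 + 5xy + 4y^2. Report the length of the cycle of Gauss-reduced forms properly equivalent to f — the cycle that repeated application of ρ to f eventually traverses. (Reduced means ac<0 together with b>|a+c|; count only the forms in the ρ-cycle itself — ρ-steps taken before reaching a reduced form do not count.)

D = 41, ⌊√D⌋ = 6
river: ρ → (4,3,-2)
river: ρ → (-2,5,2)
river: ρ → (2,3,-4)
river: ρ → (-4,5,1)
river: ρ → (1,5,-4)
river: ρ → (-4,3,2)
river: ρ → (2,5,-2)
river: ρ → (-2,3,4)
river: ρ → (4,5,-1)
river: ρ → (-1,5,4)
ρ-cycle length = 10 (tail of 0 descent steps not counted)

10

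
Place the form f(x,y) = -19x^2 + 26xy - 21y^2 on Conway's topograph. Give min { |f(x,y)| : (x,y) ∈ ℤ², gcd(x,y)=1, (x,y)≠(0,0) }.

translate: b→12 (≡-26 mod 38), so (19,-26,21)→(19,12,14)
flip: (19,12,14)→(14,-12,19)
reduced (well bottom): (14,-12,19) with a≤c, −a<b≤a
well minimum |f| = |-14| = 14 (negative-definite)

14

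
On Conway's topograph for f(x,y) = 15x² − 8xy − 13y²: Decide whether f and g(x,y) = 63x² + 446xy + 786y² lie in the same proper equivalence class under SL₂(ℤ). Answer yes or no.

D₁ = 844, D₂ = 844
river cycle of f (length 26): (-13, 8, 15), (15, 22, -6), (-6, 26, 7), (7, 16, -21), (-21, 26, 2), (2, 26, -21), (-21, 16, 7), (7, 26, -6), (-6, 22, 15), (15, 8, -13), … (16 more)
river cycle of g (length 26): (10, 18, -13), (-13, 8, 15), (15, 22, -6), (-6, 26, 7), (7, 16, -21), (-21, 26, 2), (2, 26, -21), (-21, 16, 7), (7, 26, -6), (-6, 22, 15), … (16 more)
cycles coincide ⇒ equivalent

yes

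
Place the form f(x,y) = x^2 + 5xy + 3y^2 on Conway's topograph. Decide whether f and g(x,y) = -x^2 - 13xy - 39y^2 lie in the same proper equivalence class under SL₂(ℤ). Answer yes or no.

D₁ = 13, D₂ = 13
river cycle of f (length 2): (-1, 3, 1), (1, 3, -1)
river cycle of g (length 2): (-1, 3, 1), (1, 3, -1)
cycles coincide ⇒ equivalent

yes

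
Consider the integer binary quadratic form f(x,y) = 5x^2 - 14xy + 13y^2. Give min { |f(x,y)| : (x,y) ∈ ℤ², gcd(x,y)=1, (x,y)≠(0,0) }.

translate: b→-4 (≡-14 mod 10), so (5,-14,13)→(5,-4,4)
flip: (5,-4,4)→(4,4,5)
reduced (well bottom): (4,4,5) with a≤c, −a<b≤a
well minimum = a = 4

4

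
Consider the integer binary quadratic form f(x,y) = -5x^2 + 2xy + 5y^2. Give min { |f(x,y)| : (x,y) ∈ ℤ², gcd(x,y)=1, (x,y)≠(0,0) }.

river: ρ → (5,8,-2)
river: ρ → (-2,8,5)
river: ρ → (5,2,-5)
river: ρ → (-5,8,2)
river: ρ → (2,8,-5)
river: ρ → (-5,2,5)
closes: descent 0, river 6
min |a| on river = 2

2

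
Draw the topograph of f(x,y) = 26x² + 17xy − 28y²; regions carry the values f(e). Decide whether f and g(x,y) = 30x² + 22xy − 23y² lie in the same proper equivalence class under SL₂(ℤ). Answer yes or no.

D₁ = 3201, D₂ = 3244
discriminants differ ⇒ not SL₂(ℤ)-equivalent

no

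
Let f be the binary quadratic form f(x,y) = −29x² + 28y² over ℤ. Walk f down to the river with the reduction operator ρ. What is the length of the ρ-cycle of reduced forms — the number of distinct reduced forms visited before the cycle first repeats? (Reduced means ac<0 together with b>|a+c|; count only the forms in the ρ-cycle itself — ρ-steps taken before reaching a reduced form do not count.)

D = 3248, ⌊√D⌋ = 56
descent: ρ → (28,56,-1)  [lands on river]
river: ρ → (-1,56,28)
ρ-cycle length = 2 (tail of 1 descent step not counted)

2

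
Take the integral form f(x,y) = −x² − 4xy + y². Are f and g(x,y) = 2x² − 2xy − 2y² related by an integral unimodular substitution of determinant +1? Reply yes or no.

D₁ = 20, D₂ = 20
river cycle of f (length 2): (1, 4, -1), (-1, 4, 1)
river cycle of g (length 2): (-2, 2, 2), (2, 2, -2)
cycles differ ⇒ inequivalent

no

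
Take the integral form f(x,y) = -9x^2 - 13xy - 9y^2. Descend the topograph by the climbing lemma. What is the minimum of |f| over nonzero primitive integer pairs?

translate: b→-5 (≡13 mod 18), so (9,13,9)→(9,-5,5)
flip: (9,-5,5)→(5,5,9)
reduced (well bottom): (5,5,9) with a≤c, −a<b≤a
well minimum |f| = |-5| = 5 (negative-definite)

5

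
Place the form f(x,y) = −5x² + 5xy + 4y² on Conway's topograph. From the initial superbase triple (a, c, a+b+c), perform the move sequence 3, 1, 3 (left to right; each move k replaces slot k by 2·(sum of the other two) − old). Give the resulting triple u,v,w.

start (-5,4,4) = (f(1,0),f(0,1),f(1,1))
replace slot 3: 2·((-5)+4) − 4 = -6 → (-5,4,-6)
replace slot 1: 2·(4+(-6)) − (-5) = 1 → (1,4,-6)
replace slot 3: 2·(1+4) − (-6) = 16 → (1,4,16)

1,4,16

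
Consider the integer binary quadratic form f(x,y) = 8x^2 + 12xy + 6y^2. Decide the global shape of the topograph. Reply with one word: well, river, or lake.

D = b²−4ac = 12² − 4·8·6 = -48
D < 0 ⇒ definite ⇒ every region one sign ⇒ single well

well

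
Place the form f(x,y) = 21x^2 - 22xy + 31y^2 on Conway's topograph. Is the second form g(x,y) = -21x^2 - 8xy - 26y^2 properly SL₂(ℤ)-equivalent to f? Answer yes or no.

D₁ = -2120, D₂ = -2120
f: translate: b→20 (≡-22 mod 42), so (21,-22,31)→(21,20,30)
f: reduced (well bottom): (21,20,30) with a≤c, −a<b≤a
g is negative-definite; reduce −g:
−g: reduced (well bottom): (21,8,26) with a≤c, −a<b≤a
flip sign back: reduced form of g is (-21,-8,-26)
reduced forms (21, 20, 30) vs (-21, -8, -26) ⇒ inequivalent

no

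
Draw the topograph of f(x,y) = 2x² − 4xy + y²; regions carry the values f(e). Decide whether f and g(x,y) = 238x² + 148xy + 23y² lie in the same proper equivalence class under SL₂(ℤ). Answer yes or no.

D₁ = 8, D₂ = 8
river cycle of f (length 2): (1, 2, -1), (-1, 2, 1)
river cycle of g (length 2): (1, 2, -1), (-1, 2, 1)
cycles coincide ⇒ equivalent

yes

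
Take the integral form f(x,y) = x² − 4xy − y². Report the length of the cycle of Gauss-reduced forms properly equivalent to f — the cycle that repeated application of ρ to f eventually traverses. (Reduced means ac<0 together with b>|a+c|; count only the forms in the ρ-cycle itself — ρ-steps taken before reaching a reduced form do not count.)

D = 20, ⌊√D⌋ = 4
descent: ρ → (-1,4,1)  [lands on river]
river: ρ → (1,4,-1)
ρ-cycle length = 2 (tail of 1 descent step not counted)

2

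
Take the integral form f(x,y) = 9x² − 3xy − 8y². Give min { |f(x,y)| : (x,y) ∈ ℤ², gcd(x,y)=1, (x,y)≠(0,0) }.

descent: ρ → (-8,3,9)  [lands on river]
river: ρ → (9,15,-2)
river: ρ → (-2,17,1)
river: ρ → (1,17,-2)
river: ρ → (-2,15,9)
river: ρ → (9,3,-8)
river: ρ → (-8,13,4)
river: ρ → (4,11,-11)
river: ρ → (-11,11,4)
river: ρ → (4,13,-8)
closes: descent 1, river 10
min |a| on river = 1

1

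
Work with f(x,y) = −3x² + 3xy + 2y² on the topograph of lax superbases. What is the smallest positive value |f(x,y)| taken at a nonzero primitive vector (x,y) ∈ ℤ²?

river: ρ → (2,5,-1)
river: ρ → (-1,5,2)
river: ρ → (2,3,-3)
river: ρ → (-3,3,2)
closes: descent 0, river 4
min |a| on river = 1

1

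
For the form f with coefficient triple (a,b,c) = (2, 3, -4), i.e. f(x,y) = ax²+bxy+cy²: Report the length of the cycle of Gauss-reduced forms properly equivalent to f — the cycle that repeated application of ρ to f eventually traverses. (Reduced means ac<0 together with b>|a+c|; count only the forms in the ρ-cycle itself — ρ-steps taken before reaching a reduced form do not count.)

D = 41, ⌊√D⌋ = 6
river: ρ → (-4,5,1)
river: ρ → (1,5,-4)
river: ρ → (-4,3,2)
river: ρ → (2,5,-2)
river: ρ → (-2,3,4)
river: ρ → (4,5,-1)
river: ρ → (-1,5,4)
river: ρ → (4,3,-2)
river: ρ → (-2,5,2)
river: ρ → (2,3,-4)
ρ-cycle length = 10 (tail of 0 descent steps not counted)

10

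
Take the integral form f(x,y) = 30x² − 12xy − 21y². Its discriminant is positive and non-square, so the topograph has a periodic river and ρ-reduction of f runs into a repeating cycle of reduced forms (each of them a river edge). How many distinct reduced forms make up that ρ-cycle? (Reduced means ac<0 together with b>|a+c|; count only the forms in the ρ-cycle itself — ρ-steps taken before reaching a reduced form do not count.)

D = 2664, ⌊√D⌋ = 51
descent: ρ → (-21,12,30)  [lands on river]
river: ρ → (30,48,-3)
river: ρ → (-3,48,30)
river: ρ → (30,12,-21)
river: ρ → (-21,30,21)
river: ρ → (21,12,-30)
river: ρ → (-30,48,3)
river: ρ → (3,48,-30)
river: ρ → (-30,12,21)
river: ρ → (21,30,-21)
ρ-cycle length = 10 (tail of 1 descent step not counted)

10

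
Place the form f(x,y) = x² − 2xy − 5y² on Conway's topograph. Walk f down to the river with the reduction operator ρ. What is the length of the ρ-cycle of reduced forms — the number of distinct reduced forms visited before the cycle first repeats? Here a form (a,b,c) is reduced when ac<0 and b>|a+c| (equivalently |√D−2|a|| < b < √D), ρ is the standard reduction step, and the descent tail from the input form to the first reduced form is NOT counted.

D = 24, ⌊√D⌋ = 4
descent: ρ → (-5,2,1)
descent: ρ → (1,4,-2)  [lands on river]
river: ρ → (-2,4,1)
ρ-cycle length = 2 (tail of 2 descent steps not counted)

2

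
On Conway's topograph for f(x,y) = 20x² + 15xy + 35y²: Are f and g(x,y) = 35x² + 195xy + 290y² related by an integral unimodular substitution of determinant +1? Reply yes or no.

D₁ = -2575, D₂ = -2575
f: reduced (well bottom): (20,15,35) with a≤c, −a<b≤a
g: translate: b→-15 (≡195 mod 70), so (35,195,290)→(35,-15,20)
g: flip: (35,-15,20)→(20,15,35)
g: reduced (well bottom): (20,15,35) with a≤c, −a<b≤a
reduced forms (20, 15, 35) vs (20, 15, 35) ⇒ equivalent

yes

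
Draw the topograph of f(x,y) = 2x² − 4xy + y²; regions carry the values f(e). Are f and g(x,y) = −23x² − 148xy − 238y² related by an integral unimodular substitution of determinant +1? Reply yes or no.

D₁ = 8, D₂ = 8
river cycle of f (length 2): (1, 2, -1), (-1, 2, 1)
river cycle of g (length 2): (-1, 2, 1), (1, 2, -1)
cycles coincide ⇒ equivalent

yes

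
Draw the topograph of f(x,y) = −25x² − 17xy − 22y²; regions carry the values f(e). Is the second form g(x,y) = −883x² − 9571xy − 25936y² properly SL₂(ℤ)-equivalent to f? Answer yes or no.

D₁ = -1911, D₂ = -1911
f is negative-definite; reduce −f:
−f: flip: (25,17,22)→(22,-17,25)
−f: reduced (well bottom): (22,-17,25) with a≤c, −a<b≤a
flip sign back: reduced form of f is (-22,17,-25)
g is negative-definite; reduce −g:
−g: translate: b→741 (≡9571 mod 1766), so (883,9571,25936)→(883,741,156)
−g: flip: (883,741,156)→(156,-741,883)
−g: translate: b→-117 (≡-741 mod 312), so (156,-741,883)→(156,-117,25)
−g: flip: (156,-117,25)→(25,117,156)
−g: translate: b→17 (≡117 mod 50), so (25,117,156)→(25,17,22)
−g: flip: (25,17,22)→(22,-17,25)
−g: reduced (well bottom): (22,-17,25) with a≤c, −a<b≤a
flip sign back: reduced form of g is (-22,17,-25)
reduced forms (-22, 17, -25) vs (-22, 17, -25) ⇒ equivalent

yes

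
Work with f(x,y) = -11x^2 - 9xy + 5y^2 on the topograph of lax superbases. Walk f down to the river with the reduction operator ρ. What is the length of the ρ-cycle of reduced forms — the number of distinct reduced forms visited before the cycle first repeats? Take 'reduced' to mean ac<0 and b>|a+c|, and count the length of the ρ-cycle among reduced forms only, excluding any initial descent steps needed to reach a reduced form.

D = 301, ⌊√D⌋ = 17
descent: ρ → (5,9,-11)  [lands on river]
river: ρ → (-11,13,3)
river: ρ → (3,17,-1)
river: ρ → (-1,17,3)
river: ρ → (3,13,-11)
river: ρ → (-11,9,5)
river: ρ → (5,11,-9)
river: ρ → (-9,7,7)
river: ρ → (7,7,-9)
river: ρ → (-9,11,5)
ρ-cycle length = 10 (tail of 1 descent step not counted)

10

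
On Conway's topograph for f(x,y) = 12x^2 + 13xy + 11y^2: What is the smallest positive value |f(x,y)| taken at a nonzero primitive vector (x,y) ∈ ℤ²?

translate: b→-11 (≡13 mod 24), so (12,13,11)→(12,-11,10)
flip: (12,-11,10)→(10,11,12)
translate: b→-9 (≡11 mod 20), so (10,11,12)→(10,-9,11)
reduced (well bottom): (10,-9,11) with a≤c, −a<b≤a
well minimum = a = 10

10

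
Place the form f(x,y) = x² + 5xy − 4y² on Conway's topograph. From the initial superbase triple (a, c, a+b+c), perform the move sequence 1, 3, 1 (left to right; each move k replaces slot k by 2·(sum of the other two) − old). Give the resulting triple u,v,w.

start (1,-4,2) = (f(1,0),f(0,1),f(1,1))
replace slot 1: 2·((-4)+2) − 1 = -5 → (-5,-4,2)
replace slot 3: 2·((-5)+(-4)) − 2 = -20 → (-5,-4,-20)
replace slot 1: 2·((-4)+(-20)) − (-5) = -43 → (-43,-4,-20)

-43,-4,-20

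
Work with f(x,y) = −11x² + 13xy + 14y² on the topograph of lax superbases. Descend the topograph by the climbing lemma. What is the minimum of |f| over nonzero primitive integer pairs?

river: ρ → (14,15,-10)
river: ρ → (-10,25,4)
river: ρ → (4,23,-16)
river: ρ → (-16,9,11)
river: ρ → (11,13,-14)
river: ρ → (-14,15,10)
river: ρ → (10,25,-4)
river: ρ → (-4,23,16)
river: ρ → (16,9,-11)
river: ρ → (-11,13,14)
closes: descent 0, river 10
min |a| on river = 4

4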